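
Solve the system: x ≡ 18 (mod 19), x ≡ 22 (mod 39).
607

Using Chinese Remainder Theorem:
M = 19 × 39 = 741
M1 = 39, M2 = 19
y1 = 39^(-1) mod 19 = 1
y2 = 19^(-1) mod 39 = 37
x = (18×39×1 + 22×19×37) mod 741 = 607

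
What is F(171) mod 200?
154

Matrix identity: Q^n = [[F_(n+1), F_n], [F_n, F_(n-1)]] with Q = [[1,1],[1,0]].
n = 171 = 10101011₂. Square-and-multiply, entries mod 200:
Q^1 = [[1,1],[1,0]]
Q^2 = (Q^1)² = [[2,1],[1,1]]
Q^5 = (Q^2)²·Q = [[8,5],[5,3]]
Q^10 = (Q^5)² = [[89,55],[55,34]]
Q^21 = (Q^10)²·Q = [[111,146],[146,165]]
Q^42 = (Q^21)² = [[37,96],[96,141]]
Q^85 = (Q^42)²·Q = [[73,185],[185,88]]
Q^171 = (Q^85)²·Q = [[139,154],[154,185]]
F_171 mod 200 = Q^171[0][1] = 154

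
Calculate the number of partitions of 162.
129913904637

p(n) counts ways to write n as a sum of positive integers (order ignored).
Euler's pentagonal recurrence: p(k) = p(k-1) + p(k-2) - p(k-5) - p(k-7) + p(k-12) + p(k-15) - ... (offsets j(3j∓1)/2, signs ++--, p(0)=1, p(<0)=0).
DP table for k = 0..161: p(0)=1, p(1)=1, p(2)=2, p(3)=3, p(4)=5, p(5)=7, p(6)=11, p(7)=15, p(8)=22, p(9)=30, p(10)=42, p(11)=56, p(12)=77, p(13)=101, p(14)=135, p(15)=176, p(16)=231, p(17)=297, p(18)=385, p(19)=490, p(20)=627, p(21)=792, p(22)=1002, p(23)=1255, p(24)=1575, p(25)=1958, p(26)=2436, p(27)=3010, p(28)=3718, p(29)=4565, p(30)=5604, p(31)=6842, p(32)=8349, p(33)=10143, p(34)=12310, p(35)=14883, p(36)=17977, p(37)=21637, p(38)=26015, p(39)=31185, p(40)=37338, p(41)=44583, p(42)=53174, p(43)=63261, p(44)=75175, p(45)=89134, p(46)=105558, p(47)=124754, p(48)=147273, p(49)=173525, p(50)=204226, p(51)=239943, p(52)=281589, p(53)=329931, p(54)=386155, p(55)=451276, p(56)=526823, p(57)=614154, p(58)=715220, p(59)=831820, p(60)=966467, p(61)=1121505, p(62)=1300156, p(63)=1505499, p(64)=1741630, p(65)=2012558, p(66)=2323520, p(67)=2679689, p(68)=3087735, p(69)=3554345, p(70)=4087968, p(71)=4697205, p(72)=5392783, p(73)=6185689, p(74)=7089500, p(75)=8118264, p(76)=9289091, p(77)=10619863, p(78)=12132164, p(79)=13848650, p(80)=15796476, p(81)=18004327, p(82)=20506255, p(83)=23338469, p(84)=26543660, p(85)=30167357, p(86)=34262962, p(87)=38887673, p(88)=44108109, p(89)=49995925, p(90)=56634173, p(91)=64112359, p(92)=72533807, p(93)=82010177, p(94)=92669720, p(95)=104651419, p(96)=118114304, p(97)=133230930, p(98)=150198136, p(99)=169229875, p(100)=190569292, p(101)=214481126, p(102)=241265379, p(103)=271248950, p(104)=304801365, p(105)=342325709, p(106)=384276336, p(107)=431149389, p(108)=483502844, p(109)=541946240, p(110)=607163746, p(111)=679903203, p(112)=761002156, p(113)=851376628, p(114)=952050665, p(115)=1064144451, p(116)=1188908248, p(117)=1327710076, p(118)=1482074143, p(119)=1653668665, p(120)=1844349560, p(121)=2056148051, p(122)=2291320912, p(123)=2552338241, p(124)=2841940500, p(125)=3163127352, p(126)=3519222692, p(127)=3913864295, p(128)=4351078600, p(129)=4835271870, p(130)=5371315400, p(131)=5964539504, p(132)=6620830889, p(133)=7346629512, p(134)=8149040695, p(135)=9035836076, p(136)=10015581680, p(137)=11097645016, p(138)=12292341831, p(139)=13610949895, p(140)=15065878135, p(141)=16670689208, p(142)=18440293320, p(143)=20390982757, p(144)=22540654445, p(145)=24908858009, p(146)=27517052599, p(147)=30388671978, p(148)=33549419497, p(149)=37027355200, p(150)=40853235313, p(151)=45060624582, p(152)=49686288421, p(153)=54770336324, p(154)=60356673280, p(155)=66493182097, p(156)=73232243759, p(157)=80630964769, p(158)=88751778802, p(159)=97662728555, p(160)=107438159466, p(161)=118159068427.
Final step: p(162) = p(161) + p(160) - p(157) - p(155) + p(150) + p(147) - p(140) - p(136) + p(127) + p(122) - p(111) - p(105) + p(92) + p(85) - p(70) - p(62) + p(45) + p(36) - p(17) - p(7)
= 118159068427 + 107438159466 - 80630964769 - 66493182097 + 40853235313 + 30388671978 - 15065878135 - 10015581680 + 3913864295 + 2291320912 - 679903203 - 342325709 + 72533807 + 30167357 - 4087968 - 1300156 + 89134 + 17977 - 297 - 15
= 129913904637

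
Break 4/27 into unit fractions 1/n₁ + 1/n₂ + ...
1/7 + 1/189

Greedy algorithm:
4/27: ceiling(27/4) = 7, use 1/7
1/189: ceiling(189/1) = 189, use 1/189
Result: 4/27 = 1/7 + 1/189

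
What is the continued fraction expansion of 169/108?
[1; 1, 1, 3, 2, 1, 4]

Euclidean algorithm steps:
169 = 1 × 108 + 61
108 = 1 × 61 + 47
61 = 1 × 47 + 14
47 = 3 × 14 + 5
14 = 2 × 5 + 4
5 = 1 × 4 + 1
4 = 4 × 1 + 0
Continued fraction: [1; 1, 1, 3, 2, 1, 4]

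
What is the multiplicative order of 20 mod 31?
15

31 is prime, so ord(20) divides φ(31) = 30.
Divisors of 30: 1, 2, 3, 5, 6, 10, 15, 30.
Repeated squaring: 20^1 ≡ 20, 20^2 ≡ 28, 20^4 ≡ 9, 20^8 ≡ 19, 20^16 ≡ 20 (mod 31).
Test 20^d mod 31 for each divisor d in increasing order:
20^1 ≡ 20
20^2 ≡ 28
20^3 = 20^2·20^1 ≡ 2
20^5 = 20^4·20^1 ≡ 25
20^6 = 20^4·20^2 ≡ 4
20^10 = 20^8·20^2 ≡ 5
20^15 = 20^8·20^4·20^2·20^1 ≡ 1  ← first divisor giving 1
The order is 15.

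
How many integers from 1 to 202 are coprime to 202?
100

202 = 2 × 101
φ(n) = n × ∏(1 - 1/p) for each prime p dividing n
φ(202) = 202 × (1 - 1/2) × (1 - 1/101) = 100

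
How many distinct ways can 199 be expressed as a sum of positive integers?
3646072432125

p(n) counts ways to write n as a sum of positive integers (order ignored).
Euler's pentagonal recurrence: p(k) = p(k-1) + p(k-2) - p(k-5) - p(k-7) + p(k-12) + p(k-15) - ... (offsets j(3j∓1)/2, signs ++--, p(0)=1, p(<0)=0).
DP table for k = 0..198: p(0)=1, p(1)=1, p(2)=2, p(3)=3, p(4)=5, p(5)=7, p(6)=11, p(7)=15, p(8)=22, p(9)=30, p(10)=42, p(11)=56, p(12)=77, p(13)=101, p(14)=135, p(15)=176, p(16)=231, p(17)=297, p(18)=385, p(19)=490, p(20)=627, p(21)=792, p(22)=1002, p(23)=1255, p(24)=1575, p(25)=1958, p(26)=2436, p(27)=3010, p(28)=3718, p(29)=4565, p(30)=5604, p(31)=6842, p(32)=8349, p(33)=10143, p(34)=12310, p(35)=14883, p(36)=17977, p(37)=21637, p(38)=26015, p(39)=31185, p(40)=37338, p(41)=44583, p(42)=53174, p(43)=63261, p(44)=75175, p(45)=89134, p(46)=105558, p(47)=124754, p(48)=147273, p(49)=173525, p(50)=204226, p(51)=239943, p(52)=281589, p(53)=329931, p(54)=386155, p(55)=451276, p(56)=526823, p(57)=614154, p(58)=715220, p(59)=831820, p(60)=966467, p(61)=1121505, p(62)=1300156, p(63)=1505499, p(64)=1741630, p(65)=2012558, p(66)=2323520, p(67)=2679689, p(68)=3087735, p(69)=3554345, p(70)=4087968, p(71)=4697205, p(72)=5392783, p(73)=6185689, p(74)=7089500, p(75)=8118264, p(76)=9289091, p(77)=10619863, p(78)=12132164, p(79)=13848650, p(80)=15796476, p(81)=18004327, p(82)=20506255, p(83)=23338469, p(84)=26543660, p(85)=30167357, p(86)=34262962, p(87)=38887673, p(88)=44108109, p(89)=49995925, p(90)=56634173, p(91)=64112359, p(92)=72533807, p(93)=82010177, p(94)=92669720, p(95)=104651419, p(96)=118114304, p(97)=133230930, p(98)=150198136, p(99)=169229875, p(100)=190569292, p(101)=214481126, p(102)=241265379, p(103)=271248950, p(104)=304801365, p(105)=342325709, p(106)=384276336, p(107)=431149389, p(108)=483502844, p(109)=541946240, p(110)=607163746, p(111)=679903203, p(112)=761002156, p(113)=851376628, p(114)=952050665, p(115)=1064144451, p(116)=1188908248, p(117)=1327710076, p(118)=1482074143, p(119)=1653668665, p(120)=1844349560, p(121)=2056148051, p(122)=2291320912, p(123)=2552338241, p(124)=2841940500, p(125)=3163127352, p(126)=3519222692, p(127)=3913864295, p(128)=4351078600, p(129)=4835271870, p(130)=5371315400, p(131)=5964539504, p(132)=6620830889, p(133)=7346629512, p(134)=8149040695, p(135)=9035836076, p(136)=10015581680, p(137)=11097645016, p(138)=12292341831, p(139)=13610949895, p(140)=15065878135, p(141)=16670689208, p(142)=18440293320, p(143)=20390982757, p(144)=22540654445, p(145)=24908858009, p(146)=27517052599, p(147)=30388671978, p(148)=33549419497, p(149)=37027355200, p(150)=40853235313, p(151)=45060624582, p(152)=49686288421, p(153)=54770336324, p(154)=60356673280, p(155)=66493182097, p(156)=73232243759, p(157)=80630964769, p(158)=88751778802, p(159)=97662728555, p(160)=107438159466, p(161)=118159068427, p(162)=129913904637, p(163)=142798995930, p(164)=156919475295, p(165)=172389800255, p(166)=189334822579, p(167)=207890420102, p(168)=228204732751, p(169)=250438925115, p(170)=274768617130, p(171)=301384802048, p(172)=330495499613, p(173)=362326859895, p(174)=397125074750, p(175)=435157697830, p(176)=476715857290, p(177)=522115831195, p(178)=571701605655, p(179)=625846753120, p(180)=684957390936, p(181)=749474411781, p(182)=819876908323, p(183)=896684817527, p(184)=980462880430, p(185)=1071823774337, p(186)=1171432692373, p(187)=1280011042268, p(188)=1398341745571, p(189)=1527273599625, p(190)=1667727404093, p(191)=1820701100652, p(192)=1987276856363, p(193)=2168627105469, p(194)=2366022741845, p(195)=2580840212973, p(196)=2814570987591, p(197)=3068829878530, p(198)=3345365983698.
Final step: p(199) = p(198) + p(197) - p(194) - p(192) + p(187) + p(184) - p(177) - p(173) + p(164) + p(159) - p(148) - p(142) + p(129) + p(122) - p(107) - p(99) + p(82) + p(73) - p(54) - p(44) + p(23) + p(12)
= 3345365983698 + 3068829878530 - 2366022741845 - 1987276856363 + 1280011042268 + 980462880430 - 522115831195 - 362326859895 + 156919475295 + 97662728555 - 33549419497 - 18440293320 + 4835271870 + 2291320912 - 431149389 - 169229875 + 20506255 + 6185689 - 386155 - 75175 + 1255 + 77
= 3646072432125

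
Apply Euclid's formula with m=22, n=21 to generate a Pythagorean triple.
(43, 924, 925)

Euclid's formula: a = m² - n², b = 2mn, c = m² + n²
m = 22, n = 21
a = 22² - 21² = 484 - 441 = 43
b = 2 × 22 × 21 = 924
c = 22² + 21² = 484 + 441 = 925
Verification: 43² + 924² = 1849 + 853776 = 855625 = 925² ✓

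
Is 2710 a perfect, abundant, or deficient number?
deficient

Proper divisors of 2710: sum = 1 + 2 + 5 + 10 + 271 + 542 + 1355 = 2186
Since 2186 < 2710, 2710 is deficient.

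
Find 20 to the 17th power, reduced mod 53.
2

Repeated squaring. Binary of 17 = 10001.
20^1 ≡ 20 (mod 53); 20^2 ≡ 29 (mod 53); 20^4 ≡ 46 (mod 53); 20^8 ≡ 49 (mod 53); 20^16 ≡ 16 (mod 53)
20^17 = 20^1 × 20^16 ≡ 2 (mod 53)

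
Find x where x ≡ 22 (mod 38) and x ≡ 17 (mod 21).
668

Using Chinese Remainder Theorem:
M = 38 × 21 = 798
M1 = 21, M2 = 38
y1 = 21^(-1) mod 38 = 29
y2 = 38^(-1) mod 21 = 5
x = (22×21×29 + 17×38×5) mod 798 = 668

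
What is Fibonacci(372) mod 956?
44

Matrix identity: Q^n = [[F_(n+1), F_n], [F_n, F_(n-1)]] with Q = [[1,1],[1,0]].
n = 372 = 101110100₂. Square-and-multiply, entries mod 956:
Q^1 = [[1,1],[1,0]]
Q^2 = (Q^1)² = [[2,1],[1,1]]
Q^5 = (Q^2)²·Q = [[8,5],[5,3]]
Q^11 = (Q^5)²·Q = [[144,89],[89,55]]
Q^23 = (Q^11)²·Q = [[480,933],[933,503]]
Q^46 = (Q^23)² = [[533,335],[335,198]]
Q^93 = (Q^46)²·Q = [[679,530],[530,149]]
Q^186 = (Q^93)² = [[85,36],[36,49]]
Q^372 = (Q^186)² = [[873,44],[44,829]]
F_372 mod 956 = Q^372[0][1] = 44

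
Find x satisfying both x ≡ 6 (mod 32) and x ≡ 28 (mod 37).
102

Using Chinese Remainder Theorem:
M = 32 × 37 = 1184
M1 = 37, M2 = 32
y1 = 37^(-1) mod 32 = 13
y2 = 32^(-1) mod 37 = 22
x = (6×37×13 + 28×32×22) mod 1184 = 102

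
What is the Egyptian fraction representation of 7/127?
1/19 + 1/403 + 1/194488 + 1/189127716232

Greedy algorithm:
7/127: ceiling(127/7) = 19, use 1/19
6/2413: ceiling(2413/6) = 403, use 1/403
5/972439: ceiling(972439/5) = 194488, use 1/194488
1/189127716232: ceiling(189127716232/1) = 189127716232, use 1/189127716232
Result: 7/127 = 1/19 + 1/403 + 1/194488 + 1/189127716232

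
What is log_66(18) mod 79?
30

Baby-step giant-step with step n = ⌈√79⌉ = 9.
Baby steps 66^j mod 79 (j:value) for j=0..8: 0:1, 1:66, 2:11, 3:15, 4:42, 5:7, 6:67, 7:77, 8:26.
Giant-step multiplier: 66^(-9) ≡ 66^(78-9) = 66^69 ≡ 61 (mod 79).
Giant steps γ_i = 18·61^i mod 79: γ_0=18, γ_1=71, γ_2=65, γ_3=15 (in table at j=3).
x = i·n + j = 3·9 + 3 = 30.
Check: 66^30 ≡ 18 (mod 79).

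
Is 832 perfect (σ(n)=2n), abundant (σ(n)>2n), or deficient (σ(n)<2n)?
abundant

Proper divisors of 832: sum = 1 + 2 + 4 + 8 + 13 + 16 + 26 + 32 + 52 + 64 + 104 + 208 + 416 = 946
Since 946 > 832, 832 is abundant.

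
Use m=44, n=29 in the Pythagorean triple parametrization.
(1095, 2552, 2777)

Euclid's formula: a = m² - n², b = 2mn, c = m² + n²
m = 44, n = 29
a = 44² - 29² = 1936 - 841 = 1095
b = 2 × 44 × 29 = 2552
c = 44² + 29² = 1936 + 841 = 2777
Verification: 1095² + 2552² = 1199025 + 6512704 = 7711729 = 2777² ✓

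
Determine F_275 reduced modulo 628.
405

Matrix identity: Q^n = [[F_(n+1), F_n], [F_n, F_(n-1)]] with Q = [[1,1],[1,0]].
n = 275 = 100010011₂. Square-and-multiply, entries mod 628:
Q^1 = [[1,1],[1,0]]
Q^2 = (Q^1)² = [[2,1],[1,1]]
Q^4 = (Q^2)² = [[5,3],[3,2]]
Q^8 = (Q^4)² = [[34,21],[21,13]]
Q^17 = (Q^8)²·Q = [[72,341],[341,359]]
Q^34 = (Q^17)² = [[261,19],[19,242]]
Q^68 = (Q^34)² = [[30,137],[137,521]]
Q^137 = (Q^68)²·Q = [[328,201],[201,127]]
Q^275 = (Q^137)²·Q = [[172,405],[405,395]]
F_275 mod 628 = Q^275[0][1] = 405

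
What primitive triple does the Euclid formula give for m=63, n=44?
(2033, 5544, 5905)

Euclid's formula: a = m² - n², b = 2mn, c = m² + n²
m = 63, n = 44
a = 63² - 44² = 3969 - 1936 = 2033
b = 2 × 63 × 44 = 5544
c = 63² + 44² = 3969 + 1936 = 5905
Verification: 2033² + 5544² = 4133089 + 30735936 = 34869025 = 5905² ✓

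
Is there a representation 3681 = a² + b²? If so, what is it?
9² + 60² (a=9, b=60)

Factorization: 3681 = 3^2 × 409
By Fermat: n is sum of two squares iff every prime p ≡ 3 (mod 4) appears to even power.
All primes ≡ 3 (mod 4) appear to even power.
Search a = 0, 1, 2, … for 3681 - a² a perfect square: first hit at a = 9: 3681 - 81 = 3600 = 60².
3681 = 9² + 60² = 81 + 3600 ✓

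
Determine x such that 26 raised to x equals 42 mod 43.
21

Baby-step giant-step with step n = ⌈√43⌉ = 7.
Baby steps 26^j mod 43 (j:value) for j=0..6: 0:1, 1:26, 2:31, 3:32, 4:15, 5:3, 6:35.
Giant-step multiplier: 26^(-7) ≡ 26^(42-7) = 26^35 ≡ 37 (mod 43).
Giant steps γ_i = 42·37^i mod 43: γ_0=42, γ_1=6, γ_2=7, γ_3=1 (in table at j=0).
x = i·n + j = 3·7 + 0 = 21.
Check: 26^21 ≡ 42 (mod 43).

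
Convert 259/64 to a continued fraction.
[4; 21, 3]

Euclidean algorithm steps:
259 = 4 × 64 + 3
64 = 21 × 3 + 1
3 = 3 × 1 + 0
Continued fraction: [4; 21, 3]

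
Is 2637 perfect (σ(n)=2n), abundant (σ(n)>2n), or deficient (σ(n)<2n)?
deficient

Proper divisors of 2637: sum = 1 + 3 + 9 + 293 + 879 = 1185
Since 1185 < 2637, 2637 is deficient.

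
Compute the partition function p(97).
133230930

p(n) counts ways to write n as a sum of positive integers (order ignored).
Euler's pentagonal recurrence: p(k) = p(k-1) + p(k-2) - p(k-5) - p(k-7) + p(k-12) + p(k-15) - ... (offsets j(3j∓1)/2, signs ++--, p(0)=1, p(<0)=0).
DP table for k = 0..96: p(0)=1, p(1)=1, p(2)=2, p(3)=3, p(4)=5, p(5)=7, p(6)=11, p(7)=15, p(8)=22, p(9)=30, p(10)=42, p(11)=56, p(12)=77, p(13)=101, p(14)=135, p(15)=176, p(16)=231, p(17)=297, p(18)=385, p(19)=490, p(20)=627, p(21)=792, p(22)=1002, p(23)=1255, p(24)=1575, p(25)=1958, p(26)=2436, p(27)=3010, p(28)=3718, p(29)=4565, p(30)=5604, p(31)=6842, p(32)=8349, p(33)=10143, p(34)=12310, p(35)=14883, p(36)=17977, p(37)=21637, p(38)=26015, p(39)=31185, p(40)=37338, p(41)=44583, p(42)=53174, p(43)=63261, p(44)=75175, p(45)=89134, p(46)=105558, p(47)=124754, p(48)=147273, p(49)=173525, p(50)=204226, p(51)=239943, p(52)=281589, p(53)=329931, p(54)=386155, p(55)=451276, p(56)=526823, p(57)=614154, p(58)=715220, p(59)=831820, p(60)=966467, p(61)=1121505, p(62)=1300156, p(63)=1505499, p(64)=1741630, p(65)=2012558, p(66)=2323520, p(67)=2679689, p(68)=3087735, p(69)=3554345, p(70)=4087968, p(71)=4697205, p(72)=5392783, p(73)=6185689, p(74)=7089500, p(75)=8118264, p(76)=9289091, p(77)=10619863, p(78)=12132164, p(79)=13848650, p(80)=15796476, p(81)=18004327, p(82)=20506255, p(83)=23338469, p(84)=26543660, p(85)=30167357, p(86)=34262962, p(87)=38887673, p(88)=44108109, p(89)=49995925, p(90)=56634173, p(91)=64112359, p(92)=72533807, p(93)=82010177, p(94)=92669720, p(95)=104651419, p(96)=118114304.
Final step: p(97) = p(96) + p(95) - p(92) - p(90) + p(85) + p(82) - p(75) - p(71) + p(62) + p(57) - p(46) - p(40) + p(27) + p(20) - p(5)
= 118114304 + 104651419 - 72533807 - 56634173 + 30167357 + 20506255 - 8118264 - 4697205 + 1300156 + 614154 - 105558 - 37338 + 3010 + 627 - 7
= 133230930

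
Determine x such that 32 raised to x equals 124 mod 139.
122

Baby-step giant-step with step n = ⌈√139⌉ = 12.
Baby steps 32^j mod 139 (j:value) for j=0..11: 0:1, 1:32, 2:51, 3:103, 4:99, 5:110, 6:45, 7:50, 8:71, 9:48, 10:7, 11:85.
Giant-step multiplier: 32^(-12) ≡ 32^(138-12) = 32^126 ≡ 44 (mod 139).
Giant steps γ_i = 124·44^i mod 139: γ_0=124, γ_1=35, γ_2=11, γ_3=67, γ_4=29, γ_5=25, γ_6=127, γ_7=28, γ_8=120, γ_9=137, γ_10=51 (in table at j=2).
x = i·n + j = 10·12 + 2 = 122.
Check: 32^122 ≡ 124 (mod 139).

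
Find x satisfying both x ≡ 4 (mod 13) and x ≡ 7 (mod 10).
17

Using Chinese Remainder Theorem:
M = 13 × 10 = 130
M1 = 10, M2 = 13
y1 = 10^(-1) mod 13 = 4
y2 = 13^(-1) mod 10 = 7
x = (4×10×4 + 7×13×7) mod 130 = 17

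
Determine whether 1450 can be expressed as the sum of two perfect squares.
9² + 37² (a=9, b=37)

Factorization: 1450 = 2 × 5^2 × 29
By Fermat: n is sum of two squares iff every prime p ≡ 3 (mod 4) appears to even power.
All primes ≡ 3 (mod 4) appear to even power.
Search a = 0, 1, 2, … for 1450 - a² a perfect square: first hit at a = 9: 1450 - 81 = 1369 = 37².
1450 = 9² + 37² = 81 + 1369 ✓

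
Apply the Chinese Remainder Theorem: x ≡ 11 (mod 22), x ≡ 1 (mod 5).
11

Using Chinese Remainder Theorem:
M = 22 × 5 = 110
M1 = 5, M2 = 22
y1 = 5^(-1) mod 22 = 9
y2 = 22^(-1) mod 5 = 3
x = (11×5×9 + 1×22×3) mod 110 = 11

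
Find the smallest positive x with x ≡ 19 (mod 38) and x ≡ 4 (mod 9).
247

Using Chinese Remainder Theorem:
M = 38 × 9 = 342
M1 = 9, M2 = 38
y1 = 9^(-1) mod 38 = 17
y2 = 38^(-1) mod 9 = 5
x = (19×9×17 + 4×38×5) mod 342 = 247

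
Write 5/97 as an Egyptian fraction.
1/20 + 1/647 + 1/1255180

Greedy algorithm:
5/97: ceiling(97/5) = 20, use 1/20
3/1940: ceiling(1940/3) = 647, use 1/647
1/1255180: ceiling(1255180/1) = 1255180, use 1/1255180
Result: 5/97 = 1/20 + 1/647 + 1/1255180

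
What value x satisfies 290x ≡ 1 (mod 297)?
212

gcd(290, 297) = 1, so the inverse exists.
Extended Euclidean algorithm on (297, 290):
297 = 1 × 290 + 7  ⟹  7 = (1)·297 + (-1)·290
290 = 41 × 7 + 3  ⟹  3 = (-41)·297 + (42)·290
7 = 2 × 3 + 1  ⟹  1 = (83)·297 + (-85)·290
So (-85)·290 ≡ 1 (mod 297), i.e. 290^(-1) ≡ -85 ≡ 212 (mod 297).
Check: 290 × 212 = 61480 ≡ 1 (mod 297)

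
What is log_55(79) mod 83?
33

Baby-step giant-step with step n = ⌈√83⌉ = 10.
Baby steps 55^j mod 83 (j:value) for j=0..9: 0:1, 1:55, 2:37, 3:43, 4:41, 5:14, 6:23, 7:20, 8:21, 9:76.
Giant-step multiplier: 55^(-10) ≡ 55^(82-10) = 55^72 ≡ 36 (mod 83).
Giant steps γ_i = 79·36^i mod 83: γ_0=79, γ_1=22, γ_2=45, γ_3=43 (in table at j=3).
x = i·n + j = 3·10 + 3 = 33.
Check: 55^33 ≡ 79 (mod 83).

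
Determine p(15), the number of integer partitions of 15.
176

p(n) counts ways to write n as a sum of positive integers (order ignored).
Euler's pentagonal recurrence: p(k) = p(k-1) + p(k-2) - p(k-5) - p(k-7) + p(k-12) + p(k-15) - ... (offsets j(3j∓1)/2, signs ++--, p(0)=1, p(<0)=0).
DP table for k = 0..14: p(0)=1, p(1)=1, p(2)=2, p(3)=3, p(4)=5, p(5)=7, p(6)=11, p(7)=15, p(8)=22, p(9)=30, p(10)=42, p(11)=56, p(12)=77, p(13)=101, p(14)=135.
Final step: p(15) = p(14) + p(13) - p(10) - p(8) + p(3) + p(0)
= 135 + 101 - 42 - 22 + 3 + 1
= 176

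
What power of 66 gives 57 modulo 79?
9

Baby-step giant-step with step n = ⌈√79⌉ = 9.
Baby steps 66^j mod 79 (j:value) for j=0..8: 0:1, 1:66, 2:11, 3:15, 4:42, 5:7, 6:67, 7:77, 8:26.
Giant-step multiplier: 66^(-9) ≡ 66^(78-9) = 66^69 ≡ 61 (mod 79).
Giant steps γ_i = 57·61^i mod 79: γ_0=57, γ_1=1 (in table at j=0).
x = i·n + j = 1·9 + 0 = 9.
Check: 66^9 ≡ 57 (mod 79).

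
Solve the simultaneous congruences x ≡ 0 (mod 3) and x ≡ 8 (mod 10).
18

Using Chinese Remainder Theorem:
M = 3 × 10 = 30
M1 = 10, M2 = 3
y1 = 10^(-1) mod 3 = 1
y2 = 3^(-1) mod 10 = 7
x = (0×10×1 + 8×3×7) mod 30 = 18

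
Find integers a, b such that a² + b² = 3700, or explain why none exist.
10² + 60² (a=10, b=60)

Factorization: 3700 = 2^2 × 5^2 × 37
By Fermat: n is sum of two squares iff every prime p ≡ 3 (mod 4) appears to even power.
All primes ≡ 3 (mod 4) appear to even power.
Search a = 0, 1, 2, … for 3700 - a² a perfect square: first hit at a = 10: 3700 - 100 = 3600 = 60².
3700 = 10² + 60² = 100 + 3600 ✓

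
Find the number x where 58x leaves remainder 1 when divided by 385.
312

gcd(58, 385) = 1, so the inverse exists.
Extended Euclidean algorithm on (385, 58):
385 = 6 × 58 + 37  ⟹  37 = (1)·385 + (-6)·58
58 = 1 × 37 + 21  ⟹  21 = (-1)·385 + (7)·58
37 = 1 × 21 + 16  ⟹  16 = (2)·385 + (-13)·58
21 = 1 × 16 + 5  ⟹  5 = (-3)·385 + (20)·58
16 = 3 × 5 + 1  ⟹  1 = (11)·385 + (-73)·58
So (-73)·58 ≡ 1 (mod 385), i.e. 58^(-1) ≡ -73 ≡ 312 (mod 385).
Check: 58 × 312 = 18096 ≡ 1 (mod 385)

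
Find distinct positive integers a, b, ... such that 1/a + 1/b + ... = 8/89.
1/12 + 1/153 + 1/54468

Greedy algorithm:
8/89: ceiling(89/8) = 12, use 1/12
7/1068: ceiling(1068/7) = 153, use 1/153
1/54468: ceiling(54468/1) = 54468, use 1/54468
Result: 8/89 = 1/12 + 1/153 + 1/54468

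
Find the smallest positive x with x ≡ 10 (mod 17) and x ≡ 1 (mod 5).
61

Using Chinese Remainder Theorem:
M = 17 × 5 = 85
M1 = 5, M2 = 17
y1 = 5^(-1) mod 17 = 7
y2 = 17^(-1) mod 5 = 3
x = (10×5×7 + 1×17×3) mod 85 = 61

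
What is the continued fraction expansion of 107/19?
[5; 1, 1, 1, 2, 2]

Euclidean algorithm steps:
107 = 5 × 19 + 12
19 = 1 × 12 + 7
12 = 1 × 7 + 5
7 = 1 × 5 + 2
5 = 2 × 2 + 1
2 = 2 × 1 + 0
Continued fraction: [5; 1, 1, 1, 2, 2]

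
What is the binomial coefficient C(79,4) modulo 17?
7

Using Lucas' theorem:
Write n=79 and k=4 in base 17:
n in base 17: [4, 11]
k in base 17: [0, 4]
C(79,4) mod 17 = ∏ C(n_i, k_i) mod 17
Digit binomials (mod 17): C(4,0) = 1; C(11,4) = 330 ≡ 7
Product: 1 × 7 = 7 ≡ 7 (mod 17)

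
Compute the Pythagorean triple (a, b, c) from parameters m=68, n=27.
(3895, 3672, 5353)

Euclid's formula: a = m² - n², b = 2mn, c = m² + n²
m = 68, n = 27
a = 68² - 27² = 4624 - 729 = 3895
b = 2 × 68 × 27 = 3672
c = 68² + 27² = 4624 + 729 = 5353
Verification: 3895² + 3672² = 15171025 + 13483584 = 28654609 = 5353² ✓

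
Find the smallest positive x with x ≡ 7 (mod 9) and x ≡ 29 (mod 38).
295

Using Chinese Remainder Theorem:
M = 9 × 38 = 342
M1 = 38, M2 = 9
y1 = 38^(-1) mod 9 = 5
y2 = 9^(-1) mod 38 = 17
x = (7×38×5 + 29×9×17) mod 342 = 295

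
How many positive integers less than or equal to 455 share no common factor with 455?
288

455 = 5 × 7 × 13
φ(n) = n × ∏(1 - 1/p) for each prime p dividing n
φ(455) = 455 × (1 - 1/5) × (1 - 1/7) × (1 - 1/13) = 288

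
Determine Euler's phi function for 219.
144

219 = 3 × 73
φ(n) = n × ∏(1 - 1/p) for each prime p dividing n
φ(219) = 219 × (1 - 1/3) × (1 - 1/73) = 144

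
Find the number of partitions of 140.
15065878135

p(n) counts ways to write n as a sum of positive integers (order ignored).
Euler's pentagonal recurrence: p(k) = p(k-1) + p(k-2) - p(k-5) - p(k-7) + p(k-12) + p(k-15) - ... (offsets j(3j∓1)/2, signs ++--, p(0)=1, p(<0)=0).
DP table for k = 0..139: p(0)=1, p(1)=1, p(2)=2, p(3)=3, p(4)=5, p(5)=7, p(6)=11, p(7)=15, p(8)=22, p(9)=30, p(10)=42, p(11)=56, p(12)=77, p(13)=101, p(14)=135, p(15)=176, p(16)=231, p(17)=297, p(18)=385, p(19)=490, p(20)=627, p(21)=792, p(22)=1002, p(23)=1255, p(24)=1575, p(25)=1958, p(26)=2436, p(27)=3010, p(28)=3718, p(29)=4565, p(30)=5604, p(31)=6842, p(32)=8349, p(33)=10143, p(34)=12310, p(35)=14883, p(36)=17977, p(37)=21637, p(38)=26015, p(39)=31185, p(40)=37338, p(41)=44583, p(42)=53174, p(43)=63261, p(44)=75175, p(45)=89134, p(46)=105558, p(47)=124754, p(48)=147273, p(49)=173525, p(50)=204226, p(51)=239943, p(52)=281589, p(53)=329931, p(54)=386155, p(55)=451276, p(56)=526823, p(57)=614154, p(58)=715220, p(59)=831820, p(60)=966467, p(61)=1121505, p(62)=1300156, p(63)=1505499, p(64)=1741630, p(65)=2012558, p(66)=2323520, p(67)=2679689, p(68)=3087735, p(69)=3554345, p(70)=4087968, p(71)=4697205, p(72)=5392783, p(73)=6185689, p(74)=7089500, p(75)=8118264, p(76)=9289091, p(77)=10619863, p(78)=12132164, p(79)=13848650, p(80)=15796476, p(81)=18004327, p(82)=20506255, p(83)=23338469, p(84)=26543660, p(85)=30167357, p(86)=34262962, p(87)=38887673, p(88)=44108109, p(89)=49995925, p(90)=56634173, p(91)=64112359, p(92)=72533807, p(93)=82010177, p(94)=92669720, p(95)=104651419, p(96)=118114304, p(97)=133230930, p(98)=150198136, p(99)=169229875, p(100)=190569292, p(101)=214481126, p(102)=241265379, p(103)=271248950, p(104)=304801365, p(105)=342325709, p(106)=384276336, p(107)=431149389, p(108)=483502844, p(109)=541946240, p(110)=607163746, p(111)=679903203, p(112)=761002156, p(113)=851376628, p(114)=952050665, p(115)=1064144451, p(116)=1188908248, p(117)=1327710076, p(118)=1482074143, p(119)=1653668665, p(120)=1844349560, p(121)=2056148051, p(122)=2291320912, p(123)=2552338241, p(124)=2841940500, p(125)=3163127352, p(126)=3519222692, p(127)=3913864295, p(128)=4351078600, p(129)=4835271870, p(130)=5371315400, p(131)=5964539504, p(132)=6620830889, p(133)=7346629512, p(134)=8149040695, p(135)=9035836076, p(136)=10015581680, p(137)=11097645016, p(138)=12292341831, p(139)=13610949895.
Final step: p(140) = p(139) + p(138) - p(135) - p(133) + p(128) + p(125) - p(118) - p(114) + p(105) + p(100) - p(89) - p(83) + p(70) + p(63) - p(48) - p(40) + p(23) + p(14)
= 13610949895 + 12292341831 - 9035836076 - 7346629512 + 4351078600 + 3163127352 - 1482074143 - 952050665 + 342325709 + 190569292 - 49995925 - 23338469 + 4087968 + 1505499 - 147273 - 37338 + 1255 + 135
= 15065878135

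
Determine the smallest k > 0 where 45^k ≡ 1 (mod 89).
11

89 is prime, so ord(45) divides φ(89) = 88.
Divisors of 88: 1, 2, 4, 8, 11, 22, 44, 88.
Repeated squaring: 45^1 ≡ 45, 45^2 ≡ 67, 45^4 ≡ 39, 45^8 ≡ 8, 45^16 ≡ 64, 45^32 ≡ 2, 45^64 ≡ 4 (mod 89).
Test 45^d mod 89 for each divisor d in increasing order:
45^1 ≡ 45
45^2 ≡ 67
45^4 ≡ 39
45^8 ≡ 8
45^11 = 45^8·45^2·45^1 ≡ 1  ← first divisor giving 1
The order is 11.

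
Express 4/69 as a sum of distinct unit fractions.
1/18 + 1/414

Greedy algorithm:
4/69: ceiling(69/4) = 18, use 1/18
1/414: ceiling(414/1) = 414, use 1/414
Result: 4/69 = 1/18 + 1/414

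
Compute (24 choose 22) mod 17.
4

Using Lucas' theorem:
Write n=24 and k=22 in base 17:
n in base 17: [1, 7]
k in base 17: [1, 5]
C(24,22) mod 17 = ∏ C(n_i, k_i) mod 17
Digit binomials (mod 17): C(1,1) = 1; C(7,5) = 21 ≡ 4
Product: 1 × 4 = 4 ≡ 4 (mod 17)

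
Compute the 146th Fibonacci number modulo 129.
10

Matrix identity: Q^n = [[F_(n+1), F_n], [F_n, F_(n-1)]] with Q = [[1,1],[1,0]].
n = 146 = 10010010₂. Square-and-multiply, entries mod 129:
Q^1 = [[1,1],[1,0]]
Q^2 = (Q^1)² = [[2,1],[1,1]]
Q^4 = (Q^2)² = [[5,3],[3,2]]
Q^9 = (Q^4)²·Q = [[55,34],[34,21]]
Q^18 = (Q^9)² = [[53,4],[4,49]]
Q^36 = (Q^18)² = [[116,21],[21,95]]
Q^73 = (Q^36)²·Q = [[10,94],[94,45]]
Q^146 = (Q^73)² = [[35,10],[10,25]]
F_146 mod 129 = Q^146[0][1] = 10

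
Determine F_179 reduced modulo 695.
561

Matrix identity: Q^n = [[F_(n+1), F_n], [F_n, F_(n-1)]] with Q = [[1,1],[1,0]].
n = 179 = 10110011₂. Square-and-multiply, entries mod 695:
Q^1 = [[1,1],[1,0]]
Q^2 = (Q^1)² = [[2,1],[1,1]]
Q^5 = (Q^2)²·Q = [[8,5],[5,3]]
Q^11 = (Q^5)²·Q = [[144,89],[89,55]]
Q^22 = (Q^11)² = [[162,336],[336,521]]
Q^44 = (Q^22)² = [[140,138],[138,2]]
Q^89 = (Q^44)²·Q = [[555,419],[419,136]]
Q^179 = (Q^89)²·Q = [[275,561],[561,409]]
F_179 mod 695 = Q^179[0][1] = 561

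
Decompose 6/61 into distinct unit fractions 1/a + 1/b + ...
1/11 + 1/135 + 1/22647 + 1/683826165

Greedy algorithm:
6/61: ceiling(61/6) = 11, use 1/11
5/671: ceiling(671/5) = 135, use 1/135
4/90585: ceiling(90585/4) = 22647, use 1/22647
1/683826165: ceiling(683826165/1) = 683826165, use 1/683826165
Result: 6/61 = 1/11 + 1/135 + 1/22647 + 1/683826165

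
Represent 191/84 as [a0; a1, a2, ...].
[2; 3, 1, 1, 1, 7]

Euclidean algorithm steps:
191 = 2 × 84 + 23
84 = 3 × 23 + 15
23 = 1 × 15 + 8
15 = 1 × 8 + 7
8 = 1 × 7 + 1
7 = 7 × 1 + 0
Continued fraction: [2; 3, 1, 1, 1, 7]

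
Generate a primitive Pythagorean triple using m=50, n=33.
(1411, 3300, 3589)

Euclid's formula: a = m² - n², b = 2mn, c = m² + n²
m = 50, n = 33
a = 50² - 33² = 2500 - 1089 = 1411
b = 2 × 50 × 33 = 3300
c = 50² + 33² = 2500 + 1089 = 3589
Verification: 1411² + 3300² = 1990921 + 10890000 = 12880921 = 3589² ✓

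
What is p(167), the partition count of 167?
207890420102

p(n) counts ways to write n as a sum of positive integers (order ignored).
Euler's pentagonal recurrence: p(k) = p(k-1) + p(k-2) - p(k-5) - p(k-7) + p(k-12) + p(k-15) - ... (offsets j(3j∓1)/2, signs ++--, p(0)=1, p(<0)=0).
DP table for k = 0..166: p(0)=1, p(1)=1, p(2)=2, p(3)=3, p(4)=5, p(5)=7, p(6)=11, p(7)=15, p(8)=22, p(9)=30, p(10)=42, p(11)=56, p(12)=77, p(13)=101, p(14)=135, p(15)=176, p(16)=231, p(17)=297, p(18)=385, p(19)=490, p(20)=627, p(21)=792, p(22)=1002, p(23)=1255, p(24)=1575, p(25)=1958, p(26)=2436, p(27)=3010, p(28)=3718, p(29)=4565, p(30)=5604, p(31)=6842, p(32)=8349, p(33)=10143, p(34)=12310, p(35)=14883, p(36)=17977, p(37)=21637, p(38)=26015, p(39)=31185, p(40)=37338, p(41)=44583, p(42)=53174, p(43)=63261, p(44)=75175, p(45)=89134, p(46)=105558, p(47)=124754, p(48)=147273, p(49)=173525, p(50)=204226, p(51)=239943, p(52)=281589, p(53)=329931, p(54)=386155, p(55)=451276, p(56)=526823, p(57)=614154, p(58)=715220, p(59)=831820, p(60)=966467, p(61)=1121505, p(62)=1300156, p(63)=1505499, p(64)=1741630, p(65)=2012558, p(66)=2323520, p(67)=2679689, p(68)=3087735, p(69)=3554345, p(70)=4087968, p(71)=4697205, p(72)=5392783, p(73)=6185689, p(74)=7089500, p(75)=8118264, p(76)=9289091, p(77)=10619863, p(78)=12132164, p(79)=13848650, p(80)=15796476, p(81)=18004327, p(82)=20506255, p(83)=23338469, p(84)=26543660, p(85)=30167357, p(86)=34262962, p(87)=38887673, p(88)=44108109, p(89)=49995925, p(90)=56634173, p(91)=64112359, p(92)=72533807, p(93)=82010177, p(94)=92669720, p(95)=104651419, p(96)=118114304, p(97)=133230930, p(98)=150198136, p(99)=169229875, p(100)=190569292, p(101)=214481126, p(102)=241265379, p(103)=271248950, p(104)=304801365, p(105)=342325709, p(106)=384276336, p(107)=431149389, p(108)=483502844, p(109)=541946240, p(110)=607163746, p(111)=679903203, p(112)=761002156, p(113)=851376628, p(114)=952050665, p(115)=1064144451, p(116)=1188908248, p(117)=1327710076, p(118)=1482074143, p(119)=1653668665, p(120)=1844349560, p(121)=2056148051, p(122)=2291320912, p(123)=2552338241, p(124)=2841940500, p(125)=3163127352, p(126)=3519222692, p(127)=3913864295, p(128)=4351078600, p(129)=4835271870, p(130)=5371315400, p(131)=5964539504, p(132)=6620830889, p(133)=7346629512, p(134)=8149040695, p(135)=9035836076, p(136)=10015581680, p(137)=11097645016, p(138)=12292341831, p(139)=13610949895, p(140)=15065878135, p(141)=16670689208, p(142)=18440293320, p(143)=20390982757, p(144)=22540654445, p(145)=24908858009, p(146)=27517052599, p(147)=30388671978, p(148)=33549419497, p(149)=37027355200, p(150)=40853235313, p(151)=45060624582, p(152)=49686288421, p(153)=54770336324, p(154)=60356673280, p(155)=66493182097, p(156)=73232243759, p(157)=80630964769, p(158)=88751778802, p(159)=97662728555, p(160)=107438159466, p(161)=118159068427, p(162)=129913904637, p(163)=142798995930, p(164)=156919475295, p(165)=172389800255, p(166)=189334822579.
Final step: p(167) = p(166) + p(165) - p(162) - p(160) + p(155) + p(152) - p(145) - p(141) + p(132) + p(127) - p(116) - p(110) + p(97) + p(90) - p(75) - p(67) + p(50) + p(41) - p(22) - p(12)
= 189334822579 + 172389800255 - 129913904637 - 107438159466 + 66493182097 + 49686288421 - 24908858009 - 16670689208 + 6620830889 + 3913864295 - 1188908248 - 607163746 + 133230930 + 56634173 - 8118264 - 2679689 + 204226 + 44583 - 1002 - 77
= 207890420102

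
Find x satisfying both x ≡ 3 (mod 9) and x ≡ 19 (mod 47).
66

Using Chinese Remainder Theorem:
M = 9 × 47 = 423
M1 = 47, M2 = 9
y1 = 47^(-1) mod 9 = 5
y2 = 9^(-1) mod 47 = 21
x = (3×47×5 + 19×9×21) mod 423 = 66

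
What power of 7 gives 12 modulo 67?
19

Baby-step giant-step with step n = ⌈√67⌉ = 9.
Baby steps 7^j mod 67 (j:value) for j=0..8: 0:1, 1:7, 2:49, 3:8, 4:56, 5:57, 6:64, 7:46, 8:54.
Giant-step multiplier: 7^(-9) ≡ 7^(66-9) = 7^57 ≡ 53 (mod 67).
Giant steps γ_i = 12·53^i mod 67: γ_0=12, γ_1=33, γ_2=7 (in table at j=1).
x = i·n + j = 2·9 + 1 = 19.
Check: 7^19 ≡ 12 (mod 67).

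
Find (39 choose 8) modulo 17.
0

Using Lucas' theorem:
Write n=39 and k=8 in base 17:
n in base 17: [2, 5]
k in base 17: [0, 8]
C(39,8) mod 17 = ∏ C(n_i, k_i) mod 17
Digit binomials (mod 17): C(2,0) = 1; C(5,8) = 0 (k_i > n_i)
Product: 1 × 0 = 0 ≡ 0 (mod 17)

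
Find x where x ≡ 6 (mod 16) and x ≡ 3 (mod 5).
38

Using Chinese Remainder Theorem:
M = 16 × 5 = 80
M1 = 5, M2 = 16
y1 = 5^(-1) mod 16 = 13
y2 = 16^(-1) mod 5 = 1
x = (6×5×13 + 3×16×1) mod 80 = 38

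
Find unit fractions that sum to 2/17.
1/9 + 1/153

Greedy algorithm:
2/17: ceiling(17/2) = 9, use 1/9
1/153: ceiling(153/1) = 153, use 1/153
Result: 2/17 = 1/9 + 1/153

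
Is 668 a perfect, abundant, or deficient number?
deficient

Proper divisors of 668: sum = 1 + 2 + 4 + 167 + 334 = 508
Since 508 < 668, 668 is deficient.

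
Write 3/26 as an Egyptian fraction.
1/9 + 1/234

Greedy algorithm:
3/26: ceiling(26/3) = 9, use 1/9
1/234: ceiling(234/1) = 234, use 1/234
Result: 3/26 = 1/9 + 1/234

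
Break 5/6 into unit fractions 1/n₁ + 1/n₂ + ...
1/2 + 1/3

Greedy algorithm:
5/6: ceiling(6/5) = 2, use 1/2
1/3: ceiling(3/1) = 3, use 1/3
Result: 5/6 = 1/2 + 1/3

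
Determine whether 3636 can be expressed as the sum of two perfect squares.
6² + 60² (a=6, b=60)

Factorization: 3636 = 2^2 × 3^2 × 101
By Fermat: n is sum of two squares iff every prime p ≡ 3 (mod 4) appears to even power.
All primes ≡ 3 (mod 4) appear to even power.
Search a = 0, 1, 2, … for 3636 - a² a perfect square: first hit at a = 6: 3636 - 36 = 3600 = 60².
3636 = 6² + 60² = 36 + 3600 ✓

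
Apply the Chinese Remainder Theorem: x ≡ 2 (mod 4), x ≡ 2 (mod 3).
2

Using Chinese Remainder Theorem:
M = 4 × 3 = 12
M1 = 3, M2 = 4
y1 = 3^(-1) mod 4 = 3
y2 = 4^(-1) mod 3 = 1
x = (2×3×3 + 2×4×1) mod 12 = 2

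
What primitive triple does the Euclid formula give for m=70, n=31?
(3939, 4340, 5861)

Euclid's formula: a = m² - n², b = 2mn, c = m² + n²
m = 70, n = 31
a = 70² - 31² = 4900 - 961 = 3939
b = 2 × 70 × 31 = 4340
c = 70² + 31² = 4900 + 961 = 5861
Verification: 3939² + 4340² = 15515721 + 18835600 = 34351321 = 5861² ✓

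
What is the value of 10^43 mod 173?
1

Repeated squaring. Binary of 43 = 101011.
10^1 ≡ 10 (mod 173); 10^2 ≡ 100 (mod 173); 10^4 ≡ 139 (mod 173); 10^8 ≡ 118 (mod 173); 10^16 ≡ 84 (mod 173); 10^32 ≡ 136 (mod 173)
10^43 = 10^1 × 10^2 × 10^8 × 10^32 ≡ 1 (mod 173)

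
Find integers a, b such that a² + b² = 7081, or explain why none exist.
5² + 84² (a=5, b=84)

Factorization: 7081 = 73 × 97
By Fermat: n is sum of two squares iff every prime p ≡ 3 (mod 4) appears to even power.
All primes ≡ 3 (mod 4) appear to even power.
Search a = 0, 1, 2, … for 7081 - a² a perfect square: first hit at a = 5: 7081 - 25 = 7056 = 84².
7081 = 5² + 84² = 25 + 7056 ✓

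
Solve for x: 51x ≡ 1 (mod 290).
91

gcd(51, 290) = 1, so the inverse exists.
Extended Euclidean algorithm on (290, 51):
290 = 5 × 51 + 35  ⟹  35 = (1)·290 + (-5)·51
51 = 1 × 35 + 16  ⟹  16 = (-1)·290 + (6)·51
35 = 2 × 16 + 3  ⟹  3 = (3)·290 + (-17)·51
16 = 5 × 3 + 1  ⟹  1 = (-16)·290 + (91)·51
So (91)·51 ≡ 1 (mod 290), i.e. 51^(-1) ≡ 91 (mod 290).
Check: 51 × 91 = 4641 ≡ 1 (mod 290)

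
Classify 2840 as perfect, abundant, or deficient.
abundant

Proper divisors of 2840: sum = 1 + 2 + 4 + 5 + 8 + 10 + 20 + 40 + 71 + 142 + 284 + 355 + 568 + 710 + 1420 = 3640
Since 3640 > 2840, 2840 is abundant.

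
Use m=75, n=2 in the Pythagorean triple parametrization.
(5621, 300, 5629)

Euclid's formula: a = m² - n², b = 2mn, c = m² + n²
m = 75, n = 2
a = 75² - 2² = 5625 - 4 = 5621
b = 2 × 75 × 2 = 300
c = 75² + 2² = 5625 + 4 = 5629
Verification: 5621² + 300² = 31595641 + 90000 = 31685641 = 5629² ✓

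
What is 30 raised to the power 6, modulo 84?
36

Repeated squaring. Binary of 6 = 110.
30^1 ≡ 30 (mod 84); 30^2 ≡ 60 (mod 84); 30^4 ≡ 72 (mod 84)
30^6 = 30^2 × 30^4 ≡ 36 (mod 84)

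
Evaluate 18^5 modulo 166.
156

Repeated squaring. Binary of 5 = 101.
18^1 ≡ 18 (mod 166); 18^2 ≡ 158 (mod 166); 18^4 ≡ 64 (mod 166)
18^5 = 18^1 × 18^4 ≡ 156 (mod 166)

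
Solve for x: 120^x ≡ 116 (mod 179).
112

Baby-step giant-step with step n = ⌈√179⌉ = 14.
Baby steps 120^j mod 179 (j:value) for j=0..13: 0:1, 1:120, 2:80, 3:113, 4:135, 5:90, 6:60, 7:40, 8:146, 9:157, 10:45, 11:30, 12:20, 13:73.
Giant-step multiplier: 120^(-14) ≡ 120^(178-14) = 120^164 ≡ 65 (mod 179).
Giant steps γ_i = 116·65^i mod 179: γ_0=116, γ_1=22, γ_2=177, γ_3=49, γ_4=142, γ_5=101, γ_6=121, γ_7=168, γ_8=1 (in table at j=0).
x = i·n + j = 8·14 + 0 = 112.
Check: 120^112 ≡ 116 (mod 179).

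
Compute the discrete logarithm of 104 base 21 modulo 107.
63

Baby-step giant-step with step n = ⌈√107⌉ = 11.
Baby steps 21^j mod 107 (j:value) for j=0..10: 0:1, 1:21, 2:13, 3:59, 4:62, 5:18, 6:57, 7:20, 8:99, 9:46, 10:3.
Giant-step multiplier: 21^(-11) ≡ 21^(106-11) = 21^95 ≡ 17 (mod 107).
Giant steps γ_i = 104·17^i mod 107: γ_0=104, γ_1=56, γ_2=96, γ_3=27, γ_4=31, γ_5=99 (in table at j=8).
x = i·n + j = 5·11 + 8 = 63.
Check: 21^63 ≡ 104 (mod 107).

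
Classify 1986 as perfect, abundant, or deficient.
abundant

Proper divisors of 1986: sum = 1 + 2 + 3 + 6 + 331 + 662 + 993 = 1998
Since 1998 > 1986, 1986 is abundant.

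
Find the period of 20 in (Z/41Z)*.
20

41 is prime, so ord(20) divides φ(41) = 40.
Divisors of 40: 1, 2, 4, 5, 8, 10, 20, 40.
Repeated squaring: 20^1 ≡ 20, 20^2 ≡ 31, 20^4 ≡ 18, 20^8 ≡ 37, 20^16 ≡ 16, 20^32 ≡ 10 (mod 41).
Test 20^d mod 41 for each divisor d in increasing order:
20^1 ≡ 20
20^2 ≡ 31
20^4 ≡ 18
20^5 = 20^4·20^1 ≡ 32
20^8 ≡ 37
20^10 = 20^8·20^2 ≡ 40
20^20 = 20^16·20^4 ≡ 1  ← first divisor giving 1
The order is 20.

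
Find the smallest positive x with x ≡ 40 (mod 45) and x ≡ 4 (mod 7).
130

Using Chinese Remainder Theorem:
M = 45 × 7 = 315
M1 = 7, M2 = 45
y1 = 7^(-1) mod 45 = 13
y2 = 45^(-1) mod 7 = 5
x = (40×7×13 + 4×45×5) mod 315 = 130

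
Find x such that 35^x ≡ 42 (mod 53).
44

Baby-step giant-step with step n = ⌈√53⌉ = 8.
Baby steps 35^j mod 53 (j:value) for j=0..7: 0:1, 1:35, 2:6, 3:51, 4:36, 5:41, 6:4, 7:34.
Giant-step multiplier: 35^(-8) ≡ 35^(52-8) = 35^44 ≡ 42 (mod 53).
Giant steps γ_i = 42·42^i mod 53: γ_0=42, γ_1=15, γ_2=47, γ_3=13, γ_4=16, γ_5=36 (in table at j=4).
x = i·n + j = 5·8 + 4 = 44.
Check: 35^44 ≡ 42 (mod 53).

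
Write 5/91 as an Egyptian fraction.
1/19 + 1/433 + 1/249553 + 1/93414800161 + 1/17452649778145716451681

Greedy algorithm:
5/91: ceiling(91/5) = 19, use 1/19
4/1729: ceiling(1729/4) = 433, use 1/433
3/748657: ceiling(748657/3) = 249553, use 1/249553
2/186829600321: ceiling(186829600321/2) = 93414800161, use 1/93414800161
1/17452649778145716451681: ceiling(17452649778145716451681/1) = 17452649778145716451681, use 1/17452649778145716451681
Result: 5/91 = 1/19 + 1/433 + 1/249553 + 1/93414800161 + 1/17452649778145716451681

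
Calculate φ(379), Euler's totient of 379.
378

379 = 379
φ(n) = n × ∏(1 - 1/p) for each prime p dividing n
φ(379) = 379 × (1 - 1/379) = 378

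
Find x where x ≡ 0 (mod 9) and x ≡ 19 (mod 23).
180

Using Chinese Remainder Theorem:
M = 9 × 23 = 207
M1 = 23, M2 = 9
y1 = 23^(-1) mod 9 = 2
y2 = 9^(-1) mod 23 = 18
x = (0×23×2 + 19×9×18) mod 207 = 180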